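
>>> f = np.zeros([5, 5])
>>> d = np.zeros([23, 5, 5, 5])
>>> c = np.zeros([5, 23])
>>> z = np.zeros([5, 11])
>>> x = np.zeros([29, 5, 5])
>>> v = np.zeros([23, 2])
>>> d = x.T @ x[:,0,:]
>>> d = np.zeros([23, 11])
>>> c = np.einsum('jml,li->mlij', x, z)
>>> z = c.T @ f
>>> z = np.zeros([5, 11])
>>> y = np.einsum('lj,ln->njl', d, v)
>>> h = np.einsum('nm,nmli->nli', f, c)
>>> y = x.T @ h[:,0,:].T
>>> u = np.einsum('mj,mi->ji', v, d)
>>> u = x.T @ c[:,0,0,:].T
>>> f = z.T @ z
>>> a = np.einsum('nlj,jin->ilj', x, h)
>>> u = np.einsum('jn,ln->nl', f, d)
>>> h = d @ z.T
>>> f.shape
(11, 11)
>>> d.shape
(23, 11)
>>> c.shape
(5, 5, 11, 29)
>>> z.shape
(5, 11)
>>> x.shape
(29, 5, 5)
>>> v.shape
(23, 2)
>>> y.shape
(5, 5, 5)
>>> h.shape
(23, 5)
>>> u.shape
(11, 23)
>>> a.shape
(11, 5, 5)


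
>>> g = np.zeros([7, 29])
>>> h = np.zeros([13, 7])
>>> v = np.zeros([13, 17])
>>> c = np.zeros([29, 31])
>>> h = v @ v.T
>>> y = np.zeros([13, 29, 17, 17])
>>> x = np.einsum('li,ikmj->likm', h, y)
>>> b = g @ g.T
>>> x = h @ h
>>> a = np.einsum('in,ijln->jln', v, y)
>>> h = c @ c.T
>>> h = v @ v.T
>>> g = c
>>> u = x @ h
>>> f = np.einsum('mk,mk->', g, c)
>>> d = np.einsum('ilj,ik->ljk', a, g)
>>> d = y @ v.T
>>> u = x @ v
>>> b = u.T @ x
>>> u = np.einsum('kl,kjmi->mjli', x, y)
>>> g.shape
(29, 31)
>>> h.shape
(13, 13)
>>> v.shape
(13, 17)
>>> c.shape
(29, 31)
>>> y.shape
(13, 29, 17, 17)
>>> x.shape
(13, 13)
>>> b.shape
(17, 13)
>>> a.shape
(29, 17, 17)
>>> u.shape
(17, 29, 13, 17)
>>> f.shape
()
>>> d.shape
(13, 29, 17, 13)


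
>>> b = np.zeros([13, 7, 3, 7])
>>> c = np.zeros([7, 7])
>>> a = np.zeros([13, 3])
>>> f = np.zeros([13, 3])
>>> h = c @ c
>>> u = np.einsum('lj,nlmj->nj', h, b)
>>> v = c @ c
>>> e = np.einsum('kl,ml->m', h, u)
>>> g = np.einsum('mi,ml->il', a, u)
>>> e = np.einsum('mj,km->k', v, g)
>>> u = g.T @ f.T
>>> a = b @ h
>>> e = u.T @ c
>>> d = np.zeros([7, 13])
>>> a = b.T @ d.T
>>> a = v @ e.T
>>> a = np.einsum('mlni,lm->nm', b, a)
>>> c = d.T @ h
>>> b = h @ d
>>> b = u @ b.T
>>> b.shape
(7, 7)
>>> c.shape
(13, 7)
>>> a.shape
(3, 13)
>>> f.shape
(13, 3)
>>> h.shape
(7, 7)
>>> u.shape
(7, 13)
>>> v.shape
(7, 7)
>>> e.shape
(13, 7)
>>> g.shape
(3, 7)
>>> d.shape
(7, 13)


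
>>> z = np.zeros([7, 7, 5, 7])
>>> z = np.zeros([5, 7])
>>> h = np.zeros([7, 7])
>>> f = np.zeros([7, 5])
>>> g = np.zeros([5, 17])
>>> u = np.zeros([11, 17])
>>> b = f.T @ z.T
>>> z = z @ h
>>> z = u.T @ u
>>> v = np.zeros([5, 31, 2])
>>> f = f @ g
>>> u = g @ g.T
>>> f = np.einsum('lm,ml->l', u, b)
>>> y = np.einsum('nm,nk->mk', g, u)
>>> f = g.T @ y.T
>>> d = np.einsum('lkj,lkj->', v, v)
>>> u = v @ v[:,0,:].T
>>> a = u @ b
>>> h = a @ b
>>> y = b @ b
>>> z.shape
(17, 17)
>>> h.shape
(5, 31, 5)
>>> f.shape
(17, 17)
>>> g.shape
(5, 17)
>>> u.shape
(5, 31, 5)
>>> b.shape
(5, 5)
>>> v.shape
(5, 31, 2)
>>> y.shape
(5, 5)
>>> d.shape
()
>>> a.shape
(5, 31, 5)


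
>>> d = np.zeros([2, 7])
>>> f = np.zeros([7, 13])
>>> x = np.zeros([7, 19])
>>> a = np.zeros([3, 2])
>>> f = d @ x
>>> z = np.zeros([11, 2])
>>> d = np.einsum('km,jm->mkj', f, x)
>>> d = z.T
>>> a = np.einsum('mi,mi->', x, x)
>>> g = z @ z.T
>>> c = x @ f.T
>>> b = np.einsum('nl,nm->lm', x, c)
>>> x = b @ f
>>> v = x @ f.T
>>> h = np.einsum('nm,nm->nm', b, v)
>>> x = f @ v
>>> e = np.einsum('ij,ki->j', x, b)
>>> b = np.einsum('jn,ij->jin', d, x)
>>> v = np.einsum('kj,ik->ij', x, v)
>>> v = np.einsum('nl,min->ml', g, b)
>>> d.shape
(2, 11)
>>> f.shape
(2, 19)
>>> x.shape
(2, 2)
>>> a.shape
()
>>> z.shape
(11, 2)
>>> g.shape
(11, 11)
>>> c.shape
(7, 2)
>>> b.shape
(2, 2, 11)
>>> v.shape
(2, 11)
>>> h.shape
(19, 2)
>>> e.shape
(2,)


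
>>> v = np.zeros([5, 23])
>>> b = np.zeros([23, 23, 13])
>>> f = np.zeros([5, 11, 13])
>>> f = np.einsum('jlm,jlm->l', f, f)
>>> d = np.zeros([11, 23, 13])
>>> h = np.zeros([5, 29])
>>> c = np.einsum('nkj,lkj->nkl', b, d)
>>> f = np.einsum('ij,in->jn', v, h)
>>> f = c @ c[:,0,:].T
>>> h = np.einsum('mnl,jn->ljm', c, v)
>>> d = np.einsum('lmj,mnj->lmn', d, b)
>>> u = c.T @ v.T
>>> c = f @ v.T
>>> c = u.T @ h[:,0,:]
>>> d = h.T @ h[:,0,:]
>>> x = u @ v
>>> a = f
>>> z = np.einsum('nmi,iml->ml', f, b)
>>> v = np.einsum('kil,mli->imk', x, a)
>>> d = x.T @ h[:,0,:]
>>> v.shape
(23, 23, 11)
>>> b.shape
(23, 23, 13)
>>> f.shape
(23, 23, 23)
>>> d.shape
(23, 23, 23)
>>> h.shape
(11, 5, 23)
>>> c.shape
(5, 23, 23)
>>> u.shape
(11, 23, 5)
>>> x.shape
(11, 23, 23)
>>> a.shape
(23, 23, 23)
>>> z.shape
(23, 13)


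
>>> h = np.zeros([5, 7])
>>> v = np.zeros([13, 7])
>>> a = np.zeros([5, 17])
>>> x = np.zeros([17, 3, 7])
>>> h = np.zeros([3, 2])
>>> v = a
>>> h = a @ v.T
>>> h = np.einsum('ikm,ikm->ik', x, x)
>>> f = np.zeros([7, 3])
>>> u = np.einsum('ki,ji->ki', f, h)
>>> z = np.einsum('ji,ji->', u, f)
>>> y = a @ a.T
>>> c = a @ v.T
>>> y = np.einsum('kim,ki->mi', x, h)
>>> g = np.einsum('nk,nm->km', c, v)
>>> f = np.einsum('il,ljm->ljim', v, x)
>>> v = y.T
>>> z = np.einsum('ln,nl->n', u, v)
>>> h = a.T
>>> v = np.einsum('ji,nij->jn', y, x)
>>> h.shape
(17, 5)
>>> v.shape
(7, 17)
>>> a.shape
(5, 17)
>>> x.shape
(17, 3, 7)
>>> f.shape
(17, 3, 5, 7)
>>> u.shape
(7, 3)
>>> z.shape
(3,)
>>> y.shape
(7, 3)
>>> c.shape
(5, 5)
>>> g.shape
(5, 17)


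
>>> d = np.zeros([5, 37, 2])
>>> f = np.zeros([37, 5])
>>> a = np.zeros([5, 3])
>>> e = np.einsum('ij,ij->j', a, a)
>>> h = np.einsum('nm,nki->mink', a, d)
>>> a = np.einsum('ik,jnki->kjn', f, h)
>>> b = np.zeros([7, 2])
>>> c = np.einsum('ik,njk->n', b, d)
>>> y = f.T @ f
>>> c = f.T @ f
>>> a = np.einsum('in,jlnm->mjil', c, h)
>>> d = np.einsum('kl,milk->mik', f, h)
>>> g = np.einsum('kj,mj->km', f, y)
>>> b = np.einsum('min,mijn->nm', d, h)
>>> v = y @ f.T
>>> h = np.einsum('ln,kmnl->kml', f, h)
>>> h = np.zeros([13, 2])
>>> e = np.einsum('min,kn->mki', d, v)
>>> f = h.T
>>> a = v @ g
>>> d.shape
(3, 2, 37)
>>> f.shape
(2, 13)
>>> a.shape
(5, 5)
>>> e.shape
(3, 5, 2)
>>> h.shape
(13, 2)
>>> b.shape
(37, 3)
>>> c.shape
(5, 5)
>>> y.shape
(5, 5)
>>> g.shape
(37, 5)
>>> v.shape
(5, 37)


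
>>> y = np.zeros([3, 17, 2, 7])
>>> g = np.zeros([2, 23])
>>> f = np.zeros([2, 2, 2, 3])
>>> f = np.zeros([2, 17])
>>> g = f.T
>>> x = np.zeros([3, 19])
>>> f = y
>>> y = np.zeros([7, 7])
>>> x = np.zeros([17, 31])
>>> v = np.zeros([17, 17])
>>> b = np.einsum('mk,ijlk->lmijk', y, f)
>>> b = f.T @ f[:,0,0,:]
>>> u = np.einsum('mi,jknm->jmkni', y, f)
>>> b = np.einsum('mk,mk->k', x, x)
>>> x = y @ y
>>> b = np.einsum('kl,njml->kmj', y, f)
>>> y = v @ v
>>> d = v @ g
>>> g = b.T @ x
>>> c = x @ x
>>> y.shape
(17, 17)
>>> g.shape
(17, 2, 7)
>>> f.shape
(3, 17, 2, 7)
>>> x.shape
(7, 7)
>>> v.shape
(17, 17)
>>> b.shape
(7, 2, 17)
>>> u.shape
(3, 7, 17, 2, 7)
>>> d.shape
(17, 2)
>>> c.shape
(7, 7)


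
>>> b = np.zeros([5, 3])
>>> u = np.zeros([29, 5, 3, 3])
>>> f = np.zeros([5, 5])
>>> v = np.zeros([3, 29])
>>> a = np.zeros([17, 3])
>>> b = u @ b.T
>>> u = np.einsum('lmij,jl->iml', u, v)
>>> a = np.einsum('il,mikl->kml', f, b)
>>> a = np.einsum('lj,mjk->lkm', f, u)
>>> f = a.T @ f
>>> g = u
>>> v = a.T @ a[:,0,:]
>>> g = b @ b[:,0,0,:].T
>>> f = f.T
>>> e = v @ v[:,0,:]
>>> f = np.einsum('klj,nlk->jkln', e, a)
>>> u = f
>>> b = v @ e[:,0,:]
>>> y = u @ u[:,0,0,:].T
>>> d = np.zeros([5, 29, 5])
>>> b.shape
(3, 29, 3)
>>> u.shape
(3, 3, 29, 5)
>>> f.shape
(3, 3, 29, 5)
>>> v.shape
(3, 29, 3)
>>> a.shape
(5, 29, 3)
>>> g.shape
(29, 5, 3, 29)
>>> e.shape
(3, 29, 3)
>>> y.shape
(3, 3, 29, 3)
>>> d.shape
(5, 29, 5)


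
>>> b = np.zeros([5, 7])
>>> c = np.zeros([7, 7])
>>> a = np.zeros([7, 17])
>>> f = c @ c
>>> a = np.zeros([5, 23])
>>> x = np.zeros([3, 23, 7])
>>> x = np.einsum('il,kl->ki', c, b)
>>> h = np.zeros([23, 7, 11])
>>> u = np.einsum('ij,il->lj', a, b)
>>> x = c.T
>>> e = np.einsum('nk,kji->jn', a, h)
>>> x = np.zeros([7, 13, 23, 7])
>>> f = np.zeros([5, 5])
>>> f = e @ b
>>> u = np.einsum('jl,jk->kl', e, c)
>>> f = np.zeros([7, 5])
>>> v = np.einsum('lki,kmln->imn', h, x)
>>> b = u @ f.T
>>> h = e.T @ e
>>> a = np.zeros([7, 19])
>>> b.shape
(7, 7)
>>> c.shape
(7, 7)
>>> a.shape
(7, 19)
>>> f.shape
(7, 5)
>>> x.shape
(7, 13, 23, 7)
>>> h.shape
(5, 5)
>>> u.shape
(7, 5)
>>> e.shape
(7, 5)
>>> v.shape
(11, 13, 7)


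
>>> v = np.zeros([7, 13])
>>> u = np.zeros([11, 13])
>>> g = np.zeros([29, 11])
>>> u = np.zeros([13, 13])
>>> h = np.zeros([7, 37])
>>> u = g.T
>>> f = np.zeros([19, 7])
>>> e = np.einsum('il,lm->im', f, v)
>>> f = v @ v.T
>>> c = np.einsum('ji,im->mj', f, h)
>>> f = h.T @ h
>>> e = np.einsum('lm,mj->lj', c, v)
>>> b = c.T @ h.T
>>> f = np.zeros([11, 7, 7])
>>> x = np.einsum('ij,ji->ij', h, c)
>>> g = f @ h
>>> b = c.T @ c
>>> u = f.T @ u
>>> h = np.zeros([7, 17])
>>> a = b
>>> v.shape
(7, 13)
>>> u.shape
(7, 7, 29)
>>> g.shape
(11, 7, 37)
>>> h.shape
(7, 17)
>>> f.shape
(11, 7, 7)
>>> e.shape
(37, 13)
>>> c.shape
(37, 7)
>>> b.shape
(7, 7)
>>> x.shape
(7, 37)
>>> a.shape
(7, 7)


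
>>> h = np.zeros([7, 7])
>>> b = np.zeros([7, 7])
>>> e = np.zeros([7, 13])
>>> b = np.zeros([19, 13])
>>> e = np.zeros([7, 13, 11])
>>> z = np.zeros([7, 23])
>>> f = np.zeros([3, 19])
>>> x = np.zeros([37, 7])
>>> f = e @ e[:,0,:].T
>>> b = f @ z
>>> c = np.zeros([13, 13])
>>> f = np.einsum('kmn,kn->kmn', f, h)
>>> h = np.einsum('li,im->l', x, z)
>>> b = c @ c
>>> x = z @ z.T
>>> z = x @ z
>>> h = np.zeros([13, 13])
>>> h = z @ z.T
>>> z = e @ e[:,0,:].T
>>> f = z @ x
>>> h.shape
(7, 7)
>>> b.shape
(13, 13)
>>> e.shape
(7, 13, 11)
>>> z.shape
(7, 13, 7)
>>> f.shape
(7, 13, 7)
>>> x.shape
(7, 7)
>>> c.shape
(13, 13)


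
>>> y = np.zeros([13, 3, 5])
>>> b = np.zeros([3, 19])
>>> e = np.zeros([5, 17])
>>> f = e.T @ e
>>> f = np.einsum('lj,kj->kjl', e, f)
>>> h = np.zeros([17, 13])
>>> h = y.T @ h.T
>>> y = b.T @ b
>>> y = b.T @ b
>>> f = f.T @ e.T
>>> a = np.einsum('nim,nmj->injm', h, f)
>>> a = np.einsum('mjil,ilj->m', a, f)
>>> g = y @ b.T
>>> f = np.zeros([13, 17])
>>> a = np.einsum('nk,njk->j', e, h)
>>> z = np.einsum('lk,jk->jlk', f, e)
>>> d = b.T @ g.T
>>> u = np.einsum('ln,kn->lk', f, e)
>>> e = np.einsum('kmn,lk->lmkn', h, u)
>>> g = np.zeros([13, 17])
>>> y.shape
(19, 19)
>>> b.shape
(3, 19)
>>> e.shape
(13, 3, 5, 17)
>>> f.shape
(13, 17)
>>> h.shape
(5, 3, 17)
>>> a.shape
(3,)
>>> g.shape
(13, 17)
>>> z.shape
(5, 13, 17)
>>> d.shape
(19, 19)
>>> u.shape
(13, 5)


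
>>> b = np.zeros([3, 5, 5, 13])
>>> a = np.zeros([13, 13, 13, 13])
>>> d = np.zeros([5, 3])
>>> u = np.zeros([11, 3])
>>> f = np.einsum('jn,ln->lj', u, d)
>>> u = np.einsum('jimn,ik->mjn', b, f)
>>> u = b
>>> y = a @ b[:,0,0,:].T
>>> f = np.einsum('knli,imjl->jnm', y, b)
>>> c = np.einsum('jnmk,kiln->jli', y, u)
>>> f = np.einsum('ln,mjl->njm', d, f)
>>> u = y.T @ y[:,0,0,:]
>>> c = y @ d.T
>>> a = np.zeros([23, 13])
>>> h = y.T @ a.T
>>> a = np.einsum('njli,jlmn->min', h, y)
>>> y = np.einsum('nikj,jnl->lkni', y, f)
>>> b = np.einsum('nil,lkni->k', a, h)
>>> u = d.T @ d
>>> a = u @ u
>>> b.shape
(13,)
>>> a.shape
(3, 3)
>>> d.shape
(5, 3)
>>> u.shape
(3, 3)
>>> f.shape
(3, 13, 5)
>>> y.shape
(5, 13, 13, 13)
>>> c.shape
(13, 13, 13, 5)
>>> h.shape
(3, 13, 13, 23)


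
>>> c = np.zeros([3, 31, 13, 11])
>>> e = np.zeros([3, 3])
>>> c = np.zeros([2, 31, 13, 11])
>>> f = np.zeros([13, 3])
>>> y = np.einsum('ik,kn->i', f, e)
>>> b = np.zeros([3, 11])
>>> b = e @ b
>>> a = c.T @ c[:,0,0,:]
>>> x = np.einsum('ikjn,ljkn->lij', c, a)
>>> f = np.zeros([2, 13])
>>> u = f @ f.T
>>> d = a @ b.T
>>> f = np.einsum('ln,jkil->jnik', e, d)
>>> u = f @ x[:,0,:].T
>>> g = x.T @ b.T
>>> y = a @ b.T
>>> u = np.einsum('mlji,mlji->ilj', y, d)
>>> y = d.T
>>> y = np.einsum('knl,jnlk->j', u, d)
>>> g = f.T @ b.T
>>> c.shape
(2, 31, 13, 11)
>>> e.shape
(3, 3)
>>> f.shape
(11, 3, 31, 13)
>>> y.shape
(11,)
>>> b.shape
(3, 11)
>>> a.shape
(11, 13, 31, 11)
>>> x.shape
(11, 2, 13)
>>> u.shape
(3, 13, 31)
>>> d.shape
(11, 13, 31, 3)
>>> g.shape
(13, 31, 3, 3)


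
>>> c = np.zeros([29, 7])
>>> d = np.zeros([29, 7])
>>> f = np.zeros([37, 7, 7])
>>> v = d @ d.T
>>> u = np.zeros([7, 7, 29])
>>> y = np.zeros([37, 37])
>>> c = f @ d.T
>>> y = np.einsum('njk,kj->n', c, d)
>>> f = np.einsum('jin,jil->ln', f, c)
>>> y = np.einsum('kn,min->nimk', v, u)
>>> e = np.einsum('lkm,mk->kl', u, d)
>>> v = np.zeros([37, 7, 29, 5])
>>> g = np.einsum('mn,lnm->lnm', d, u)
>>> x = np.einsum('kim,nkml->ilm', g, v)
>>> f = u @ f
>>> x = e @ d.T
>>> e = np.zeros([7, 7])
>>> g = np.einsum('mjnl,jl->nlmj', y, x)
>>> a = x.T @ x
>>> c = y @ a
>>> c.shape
(29, 7, 7, 29)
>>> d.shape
(29, 7)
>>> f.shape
(7, 7, 7)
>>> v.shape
(37, 7, 29, 5)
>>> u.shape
(7, 7, 29)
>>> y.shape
(29, 7, 7, 29)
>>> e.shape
(7, 7)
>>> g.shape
(7, 29, 29, 7)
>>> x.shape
(7, 29)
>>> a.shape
(29, 29)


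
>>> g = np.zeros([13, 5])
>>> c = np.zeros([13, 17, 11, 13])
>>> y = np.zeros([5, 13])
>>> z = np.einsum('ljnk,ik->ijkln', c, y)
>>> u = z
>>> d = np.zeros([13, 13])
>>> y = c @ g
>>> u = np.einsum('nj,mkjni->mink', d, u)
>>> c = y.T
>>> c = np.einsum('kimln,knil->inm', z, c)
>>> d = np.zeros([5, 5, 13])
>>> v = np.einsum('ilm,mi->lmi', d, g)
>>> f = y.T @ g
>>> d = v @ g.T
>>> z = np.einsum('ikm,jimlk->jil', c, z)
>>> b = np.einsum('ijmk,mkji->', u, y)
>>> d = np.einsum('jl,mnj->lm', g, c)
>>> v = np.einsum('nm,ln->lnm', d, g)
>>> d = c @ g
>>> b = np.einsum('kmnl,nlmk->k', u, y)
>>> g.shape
(13, 5)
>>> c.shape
(17, 11, 13)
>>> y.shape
(13, 17, 11, 5)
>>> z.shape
(5, 17, 13)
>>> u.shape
(5, 11, 13, 17)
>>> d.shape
(17, 11, 5)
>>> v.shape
(13, 5, 17)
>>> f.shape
(5, 11, 17, 5)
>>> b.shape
(5,)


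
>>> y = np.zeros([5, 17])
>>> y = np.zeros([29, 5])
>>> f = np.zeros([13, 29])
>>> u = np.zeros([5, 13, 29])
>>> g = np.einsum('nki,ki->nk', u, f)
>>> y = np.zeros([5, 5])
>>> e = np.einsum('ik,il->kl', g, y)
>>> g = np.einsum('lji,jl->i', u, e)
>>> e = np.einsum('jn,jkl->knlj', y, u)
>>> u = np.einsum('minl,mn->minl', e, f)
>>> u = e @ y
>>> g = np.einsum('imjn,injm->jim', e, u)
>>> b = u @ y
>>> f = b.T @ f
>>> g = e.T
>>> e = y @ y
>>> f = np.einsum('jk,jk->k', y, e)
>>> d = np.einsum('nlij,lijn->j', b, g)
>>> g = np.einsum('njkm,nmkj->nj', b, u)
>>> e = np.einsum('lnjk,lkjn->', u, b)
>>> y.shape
(5, 5)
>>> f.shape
(5,)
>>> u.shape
(13, 5, 29, 5)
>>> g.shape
(13, 5)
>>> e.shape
()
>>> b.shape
(13, 5, 29, 5)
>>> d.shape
(5,)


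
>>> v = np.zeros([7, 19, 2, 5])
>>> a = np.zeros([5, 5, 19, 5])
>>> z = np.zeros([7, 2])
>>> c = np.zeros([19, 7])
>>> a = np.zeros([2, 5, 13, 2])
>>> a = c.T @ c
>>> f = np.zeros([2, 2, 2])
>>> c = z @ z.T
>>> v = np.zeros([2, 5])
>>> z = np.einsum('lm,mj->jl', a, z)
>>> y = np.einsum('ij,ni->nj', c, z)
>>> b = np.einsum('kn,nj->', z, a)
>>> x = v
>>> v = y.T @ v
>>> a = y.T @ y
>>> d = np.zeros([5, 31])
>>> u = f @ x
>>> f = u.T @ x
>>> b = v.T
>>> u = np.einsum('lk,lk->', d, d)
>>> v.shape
(7, 5)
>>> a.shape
(7, 7)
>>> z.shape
(2, 7)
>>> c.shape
(7, 7)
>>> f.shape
(5, 2, 5)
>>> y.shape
(2, 7)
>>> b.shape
(5, 7)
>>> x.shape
(2, 5)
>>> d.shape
(5, 31)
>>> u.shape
()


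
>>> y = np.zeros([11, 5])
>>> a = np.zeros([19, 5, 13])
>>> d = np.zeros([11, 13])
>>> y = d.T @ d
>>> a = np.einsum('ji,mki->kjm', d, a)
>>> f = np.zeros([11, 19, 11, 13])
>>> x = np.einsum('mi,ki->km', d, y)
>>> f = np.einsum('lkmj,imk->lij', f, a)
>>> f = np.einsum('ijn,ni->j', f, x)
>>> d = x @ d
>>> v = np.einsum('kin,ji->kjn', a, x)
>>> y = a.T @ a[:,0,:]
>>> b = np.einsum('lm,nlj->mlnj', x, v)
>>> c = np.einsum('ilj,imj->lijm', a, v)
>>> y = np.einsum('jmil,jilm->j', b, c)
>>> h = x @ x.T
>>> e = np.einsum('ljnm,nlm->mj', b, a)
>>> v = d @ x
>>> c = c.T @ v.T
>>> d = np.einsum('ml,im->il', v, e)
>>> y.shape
(11,)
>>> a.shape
(5, 11, 19)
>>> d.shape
(19, 11)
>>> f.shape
(5,)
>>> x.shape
(13, 11)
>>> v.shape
(13, 11)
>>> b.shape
(11, 13, 5, 19)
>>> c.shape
(13, 19, 5, 13)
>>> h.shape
(13, 13)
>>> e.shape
(19, 13)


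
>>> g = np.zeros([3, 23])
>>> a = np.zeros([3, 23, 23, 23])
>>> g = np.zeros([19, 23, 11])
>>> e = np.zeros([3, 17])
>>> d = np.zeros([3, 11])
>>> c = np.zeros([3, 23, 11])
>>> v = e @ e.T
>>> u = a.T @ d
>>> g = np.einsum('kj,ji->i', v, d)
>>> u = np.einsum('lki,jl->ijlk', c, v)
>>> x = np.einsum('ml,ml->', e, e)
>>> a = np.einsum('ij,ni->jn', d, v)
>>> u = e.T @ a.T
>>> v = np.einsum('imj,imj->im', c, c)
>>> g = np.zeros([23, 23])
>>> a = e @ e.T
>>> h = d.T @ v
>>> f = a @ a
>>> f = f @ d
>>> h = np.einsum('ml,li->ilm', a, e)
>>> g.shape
(23, 23)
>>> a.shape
(3, 3)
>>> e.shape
(3, 17)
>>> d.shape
(3, 11)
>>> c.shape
(3, 23, 11)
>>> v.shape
(3, 23)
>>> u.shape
(17, 11)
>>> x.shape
()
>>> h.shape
(17, 3, 3)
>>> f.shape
(3, 11)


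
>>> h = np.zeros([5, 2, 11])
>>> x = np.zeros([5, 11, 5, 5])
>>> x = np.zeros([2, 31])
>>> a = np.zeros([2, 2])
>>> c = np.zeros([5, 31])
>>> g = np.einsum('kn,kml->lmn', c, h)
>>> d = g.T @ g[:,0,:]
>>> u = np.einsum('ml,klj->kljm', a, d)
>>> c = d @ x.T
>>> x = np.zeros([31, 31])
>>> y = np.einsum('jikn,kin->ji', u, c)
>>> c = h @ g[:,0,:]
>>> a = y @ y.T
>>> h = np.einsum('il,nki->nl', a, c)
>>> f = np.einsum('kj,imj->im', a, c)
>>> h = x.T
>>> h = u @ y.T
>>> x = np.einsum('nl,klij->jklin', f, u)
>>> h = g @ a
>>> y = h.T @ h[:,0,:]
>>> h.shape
(11, 2, 31)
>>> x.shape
(2, 31, 2, 31, 5)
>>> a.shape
(31, 31)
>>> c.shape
(5, 2, 31)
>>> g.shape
(11, 2, 31)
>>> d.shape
(31, 2, 31)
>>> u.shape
(31, 2, 31, 2)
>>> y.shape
(31, 2, 31)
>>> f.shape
(5, 2)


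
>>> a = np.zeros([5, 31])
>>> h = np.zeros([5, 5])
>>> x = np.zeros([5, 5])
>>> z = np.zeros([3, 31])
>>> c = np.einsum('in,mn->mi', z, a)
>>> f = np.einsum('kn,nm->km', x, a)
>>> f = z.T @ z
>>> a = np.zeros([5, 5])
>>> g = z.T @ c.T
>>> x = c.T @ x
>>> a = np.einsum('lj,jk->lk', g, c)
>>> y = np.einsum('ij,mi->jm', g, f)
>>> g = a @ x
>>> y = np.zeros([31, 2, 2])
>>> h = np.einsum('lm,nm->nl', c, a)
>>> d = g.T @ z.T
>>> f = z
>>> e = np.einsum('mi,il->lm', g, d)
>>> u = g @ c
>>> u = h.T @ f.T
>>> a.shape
(31, 3)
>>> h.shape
(31, 5)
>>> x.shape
(3, 5)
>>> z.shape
(3, 31)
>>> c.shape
(5, 3)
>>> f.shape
(3, 31)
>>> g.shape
(31, 5)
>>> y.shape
(31, 2, 2)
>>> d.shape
(5, 3)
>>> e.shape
(3, 31)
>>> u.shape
(5, 3)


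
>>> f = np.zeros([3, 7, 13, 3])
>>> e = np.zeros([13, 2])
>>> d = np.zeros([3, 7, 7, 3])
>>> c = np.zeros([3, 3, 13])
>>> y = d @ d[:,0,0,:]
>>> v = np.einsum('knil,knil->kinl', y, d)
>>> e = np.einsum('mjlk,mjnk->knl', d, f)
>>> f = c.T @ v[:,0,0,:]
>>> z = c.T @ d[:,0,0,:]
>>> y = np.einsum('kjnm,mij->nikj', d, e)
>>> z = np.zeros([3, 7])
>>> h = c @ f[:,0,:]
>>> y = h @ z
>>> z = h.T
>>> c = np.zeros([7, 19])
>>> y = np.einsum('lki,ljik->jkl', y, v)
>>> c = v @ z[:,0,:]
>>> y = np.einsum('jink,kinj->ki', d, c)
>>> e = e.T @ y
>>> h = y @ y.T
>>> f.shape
(13, 3, 3)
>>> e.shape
(7, 13, 7)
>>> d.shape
(3, 7, 7, 3)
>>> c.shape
(3, 7, 7, 3)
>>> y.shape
(3, 7)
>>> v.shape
(3, 7, 7, 3)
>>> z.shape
(3, 3, 3)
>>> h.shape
(3, 3)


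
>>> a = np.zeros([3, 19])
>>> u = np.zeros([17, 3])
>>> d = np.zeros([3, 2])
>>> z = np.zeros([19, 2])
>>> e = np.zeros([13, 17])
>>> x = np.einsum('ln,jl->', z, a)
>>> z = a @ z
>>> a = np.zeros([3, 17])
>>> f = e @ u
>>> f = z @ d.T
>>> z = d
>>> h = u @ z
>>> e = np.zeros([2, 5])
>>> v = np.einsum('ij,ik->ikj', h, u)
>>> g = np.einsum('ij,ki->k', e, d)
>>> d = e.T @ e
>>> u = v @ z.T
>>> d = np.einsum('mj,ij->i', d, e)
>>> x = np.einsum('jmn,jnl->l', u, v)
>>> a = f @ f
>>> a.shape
(3, 3)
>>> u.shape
(17, 3, 3)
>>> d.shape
(2,)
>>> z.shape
(3, 2)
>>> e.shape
(2, 5)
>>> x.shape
(2,)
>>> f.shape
(3, 3)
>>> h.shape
(17, 2)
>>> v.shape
(17, 3, 2)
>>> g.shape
(3,)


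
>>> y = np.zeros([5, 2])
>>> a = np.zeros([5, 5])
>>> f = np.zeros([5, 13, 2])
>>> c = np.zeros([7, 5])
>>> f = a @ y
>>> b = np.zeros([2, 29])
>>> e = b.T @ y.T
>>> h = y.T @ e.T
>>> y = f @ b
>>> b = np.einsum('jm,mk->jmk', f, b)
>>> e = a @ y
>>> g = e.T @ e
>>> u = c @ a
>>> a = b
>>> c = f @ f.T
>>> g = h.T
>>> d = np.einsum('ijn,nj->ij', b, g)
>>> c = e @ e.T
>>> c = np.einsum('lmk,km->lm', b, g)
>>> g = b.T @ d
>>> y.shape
(5, 29)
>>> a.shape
(5, 2, 29)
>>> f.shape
(5, 2)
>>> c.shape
(5, 2)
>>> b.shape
(5, 2, 29)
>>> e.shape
(5, 29)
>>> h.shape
(2, 29)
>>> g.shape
(29, 2, 2)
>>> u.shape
(7, 5)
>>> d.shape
(5, 2)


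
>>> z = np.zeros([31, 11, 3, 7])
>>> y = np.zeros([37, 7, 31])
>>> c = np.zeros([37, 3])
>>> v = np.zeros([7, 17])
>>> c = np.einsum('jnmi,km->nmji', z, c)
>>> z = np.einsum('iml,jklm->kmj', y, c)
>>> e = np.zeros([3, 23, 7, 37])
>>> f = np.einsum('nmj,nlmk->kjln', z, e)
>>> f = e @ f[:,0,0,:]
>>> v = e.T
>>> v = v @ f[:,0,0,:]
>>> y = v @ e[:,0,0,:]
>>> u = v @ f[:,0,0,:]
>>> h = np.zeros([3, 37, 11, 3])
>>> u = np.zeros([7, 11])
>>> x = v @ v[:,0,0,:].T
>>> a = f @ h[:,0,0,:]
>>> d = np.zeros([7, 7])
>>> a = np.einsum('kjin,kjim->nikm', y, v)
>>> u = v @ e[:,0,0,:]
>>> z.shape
(3, 7, 11)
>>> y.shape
(37, 7, 23, 37)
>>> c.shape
(11, 3, 31, 7)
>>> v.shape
(37, 7, 23, 3)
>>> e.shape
(3, 23, 7, 37)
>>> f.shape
(3, 23, 7, 3)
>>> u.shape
(37, 7, 23, 37)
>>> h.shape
(3, 37, 11, 3)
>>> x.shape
(37, 7, 23, 37)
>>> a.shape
(37, 23, 37, 3)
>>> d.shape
(7, 7)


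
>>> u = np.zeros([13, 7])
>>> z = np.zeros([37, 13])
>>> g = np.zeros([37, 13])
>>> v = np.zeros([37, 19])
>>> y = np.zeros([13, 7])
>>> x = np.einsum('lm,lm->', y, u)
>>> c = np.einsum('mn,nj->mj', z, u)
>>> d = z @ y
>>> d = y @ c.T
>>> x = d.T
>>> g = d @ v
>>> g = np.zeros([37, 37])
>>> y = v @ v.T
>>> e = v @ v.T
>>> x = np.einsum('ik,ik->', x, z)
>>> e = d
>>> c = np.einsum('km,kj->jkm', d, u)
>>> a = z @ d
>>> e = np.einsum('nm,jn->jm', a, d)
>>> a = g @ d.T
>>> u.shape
(13, 7)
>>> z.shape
(37, 13)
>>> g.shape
(37, 37)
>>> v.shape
(37, 19)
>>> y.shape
(37, 37)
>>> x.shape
()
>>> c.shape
(7, 13, 37)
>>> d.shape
(13, 37)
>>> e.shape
(13, 37)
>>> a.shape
(37, 13)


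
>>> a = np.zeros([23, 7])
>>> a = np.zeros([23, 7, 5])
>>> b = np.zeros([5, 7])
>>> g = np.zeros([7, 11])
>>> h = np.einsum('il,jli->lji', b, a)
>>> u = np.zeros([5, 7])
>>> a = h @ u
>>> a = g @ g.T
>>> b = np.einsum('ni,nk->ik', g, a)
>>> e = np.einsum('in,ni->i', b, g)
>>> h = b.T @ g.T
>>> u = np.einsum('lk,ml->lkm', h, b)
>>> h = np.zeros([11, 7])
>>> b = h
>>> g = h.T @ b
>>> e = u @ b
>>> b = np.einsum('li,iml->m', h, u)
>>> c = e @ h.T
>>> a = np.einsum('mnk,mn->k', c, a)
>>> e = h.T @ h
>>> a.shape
(11,)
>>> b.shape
(7,)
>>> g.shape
(7, 7)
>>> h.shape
(11, 7)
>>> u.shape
(7, 7, 11)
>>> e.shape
(7, 7)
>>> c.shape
(7, 7, 11)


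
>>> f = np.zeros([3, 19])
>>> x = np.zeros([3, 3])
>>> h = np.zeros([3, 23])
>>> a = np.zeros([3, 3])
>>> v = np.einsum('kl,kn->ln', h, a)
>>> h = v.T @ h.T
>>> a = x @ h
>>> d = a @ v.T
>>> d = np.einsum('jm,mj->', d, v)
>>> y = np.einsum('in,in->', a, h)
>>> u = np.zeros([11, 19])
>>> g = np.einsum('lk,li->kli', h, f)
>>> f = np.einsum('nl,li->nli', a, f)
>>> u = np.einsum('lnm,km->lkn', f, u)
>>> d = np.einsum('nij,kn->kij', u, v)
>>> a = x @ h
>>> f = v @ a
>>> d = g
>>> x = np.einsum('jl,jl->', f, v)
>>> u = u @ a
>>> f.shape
(23, 3)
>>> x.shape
()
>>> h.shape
(3, 3)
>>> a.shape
(3, 3)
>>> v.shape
(23, 3)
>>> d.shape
(3, 3, 19)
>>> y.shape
()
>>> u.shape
(3, 11, 3)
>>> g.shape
(3, 3, 19)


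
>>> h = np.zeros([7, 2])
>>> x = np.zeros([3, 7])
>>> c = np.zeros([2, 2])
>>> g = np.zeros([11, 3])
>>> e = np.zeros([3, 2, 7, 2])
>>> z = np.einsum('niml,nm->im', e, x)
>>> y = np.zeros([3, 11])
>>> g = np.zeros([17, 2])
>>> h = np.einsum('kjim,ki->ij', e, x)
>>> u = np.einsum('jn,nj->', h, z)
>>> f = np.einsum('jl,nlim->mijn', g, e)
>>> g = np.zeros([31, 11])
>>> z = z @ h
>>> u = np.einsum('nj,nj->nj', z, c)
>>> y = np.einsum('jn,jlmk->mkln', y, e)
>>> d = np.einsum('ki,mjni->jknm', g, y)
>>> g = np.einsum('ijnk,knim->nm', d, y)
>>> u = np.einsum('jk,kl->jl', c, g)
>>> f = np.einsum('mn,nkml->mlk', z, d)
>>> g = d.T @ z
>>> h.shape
(7, 2)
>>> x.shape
(3, 7)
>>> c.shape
(2, 2)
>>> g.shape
(7, 2, 31, 2)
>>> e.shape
(3, 2, 7, 2)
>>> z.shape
(2, 2)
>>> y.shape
(7, 2, 2, 11)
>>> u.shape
(2, 11)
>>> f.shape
(2, 7, 31)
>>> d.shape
(2, 31, 2, 7)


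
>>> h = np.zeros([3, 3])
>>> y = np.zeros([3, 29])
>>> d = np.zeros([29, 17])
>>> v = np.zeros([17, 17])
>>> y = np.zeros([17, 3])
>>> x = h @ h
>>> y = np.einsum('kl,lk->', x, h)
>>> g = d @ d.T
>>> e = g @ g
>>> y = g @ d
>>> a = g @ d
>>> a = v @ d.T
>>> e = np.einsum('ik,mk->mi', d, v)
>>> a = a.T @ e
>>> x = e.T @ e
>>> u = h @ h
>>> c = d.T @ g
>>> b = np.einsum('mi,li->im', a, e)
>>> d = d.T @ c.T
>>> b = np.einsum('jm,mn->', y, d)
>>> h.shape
(3, 3)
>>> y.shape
(29, 17)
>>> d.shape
(17, 17)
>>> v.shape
(17, 17)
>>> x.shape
(29, 29)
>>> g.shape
(29, 29)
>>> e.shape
(17, 29)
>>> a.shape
(29, 29)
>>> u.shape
(3, 3)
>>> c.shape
(17, 29)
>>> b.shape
()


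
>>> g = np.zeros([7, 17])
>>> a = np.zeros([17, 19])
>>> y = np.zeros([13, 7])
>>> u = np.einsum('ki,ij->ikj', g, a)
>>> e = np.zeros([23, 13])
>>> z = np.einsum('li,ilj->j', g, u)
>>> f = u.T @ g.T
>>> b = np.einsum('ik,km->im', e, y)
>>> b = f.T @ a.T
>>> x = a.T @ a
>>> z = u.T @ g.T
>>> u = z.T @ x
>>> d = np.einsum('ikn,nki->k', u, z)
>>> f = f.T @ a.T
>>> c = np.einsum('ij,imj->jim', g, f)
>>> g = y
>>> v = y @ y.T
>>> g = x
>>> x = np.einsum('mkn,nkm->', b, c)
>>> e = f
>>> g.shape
(19, 19)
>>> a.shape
(17, 19)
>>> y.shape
(13, 7)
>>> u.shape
(7, 7, 19)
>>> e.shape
(7, 7, 17)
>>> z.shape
(19, 7, 7)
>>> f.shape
(7, 7, 17)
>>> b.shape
(7, 7, 17)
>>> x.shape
()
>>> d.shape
(7,)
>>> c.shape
(17, 7, 7)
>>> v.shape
(13, 13)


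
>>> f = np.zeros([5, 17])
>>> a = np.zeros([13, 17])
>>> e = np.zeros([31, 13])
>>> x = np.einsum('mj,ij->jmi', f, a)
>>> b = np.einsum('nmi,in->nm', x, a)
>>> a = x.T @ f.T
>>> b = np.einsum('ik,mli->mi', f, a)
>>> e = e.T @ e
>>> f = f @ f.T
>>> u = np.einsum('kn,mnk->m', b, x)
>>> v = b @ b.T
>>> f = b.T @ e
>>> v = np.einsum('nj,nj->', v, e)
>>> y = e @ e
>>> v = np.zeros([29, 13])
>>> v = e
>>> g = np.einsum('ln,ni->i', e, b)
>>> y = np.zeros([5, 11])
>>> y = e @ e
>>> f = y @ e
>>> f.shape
(13, 13)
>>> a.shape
(13, 5, 5)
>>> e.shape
(13, 13)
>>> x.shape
(17, 5, 13)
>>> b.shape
(13, 5)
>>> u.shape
(17,)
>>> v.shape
(13, 13)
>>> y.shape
(13, 13)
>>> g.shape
(5,)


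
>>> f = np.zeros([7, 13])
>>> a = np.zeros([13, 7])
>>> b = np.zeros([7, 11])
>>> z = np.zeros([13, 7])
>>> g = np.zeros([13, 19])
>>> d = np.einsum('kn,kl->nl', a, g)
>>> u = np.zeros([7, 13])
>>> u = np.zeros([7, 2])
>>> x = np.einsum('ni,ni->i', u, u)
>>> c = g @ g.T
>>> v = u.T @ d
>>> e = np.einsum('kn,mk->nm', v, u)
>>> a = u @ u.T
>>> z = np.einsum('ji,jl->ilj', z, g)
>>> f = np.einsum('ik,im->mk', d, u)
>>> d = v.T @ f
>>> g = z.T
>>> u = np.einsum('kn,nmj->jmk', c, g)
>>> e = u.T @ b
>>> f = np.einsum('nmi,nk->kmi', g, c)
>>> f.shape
(13, 19, 7)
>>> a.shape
(7, 7)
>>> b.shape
(7, 11)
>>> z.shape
(7, 19, 13)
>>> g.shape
(13, 19, 7)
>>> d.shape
(19, 19)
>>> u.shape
(7, 19, 13)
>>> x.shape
(2,)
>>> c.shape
(13, 13)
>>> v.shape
(2, 19)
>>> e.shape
(13, 19, 11)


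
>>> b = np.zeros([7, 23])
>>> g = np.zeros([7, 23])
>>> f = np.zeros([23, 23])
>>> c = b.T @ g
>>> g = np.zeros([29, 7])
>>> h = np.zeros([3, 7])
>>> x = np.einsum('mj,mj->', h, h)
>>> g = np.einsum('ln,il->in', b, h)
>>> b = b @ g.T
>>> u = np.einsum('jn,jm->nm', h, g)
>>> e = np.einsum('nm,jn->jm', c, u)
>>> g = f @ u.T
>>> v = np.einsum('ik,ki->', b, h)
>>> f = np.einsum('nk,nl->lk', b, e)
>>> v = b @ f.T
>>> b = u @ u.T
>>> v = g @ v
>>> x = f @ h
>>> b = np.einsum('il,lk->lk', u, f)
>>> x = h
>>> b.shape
(23, 3)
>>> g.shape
(23, 7)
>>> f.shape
(23, 3)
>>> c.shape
(23, 23)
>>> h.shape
(3, 7)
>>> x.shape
(3, 7)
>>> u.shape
(7, 23)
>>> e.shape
(7, 23)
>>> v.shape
(23, 23)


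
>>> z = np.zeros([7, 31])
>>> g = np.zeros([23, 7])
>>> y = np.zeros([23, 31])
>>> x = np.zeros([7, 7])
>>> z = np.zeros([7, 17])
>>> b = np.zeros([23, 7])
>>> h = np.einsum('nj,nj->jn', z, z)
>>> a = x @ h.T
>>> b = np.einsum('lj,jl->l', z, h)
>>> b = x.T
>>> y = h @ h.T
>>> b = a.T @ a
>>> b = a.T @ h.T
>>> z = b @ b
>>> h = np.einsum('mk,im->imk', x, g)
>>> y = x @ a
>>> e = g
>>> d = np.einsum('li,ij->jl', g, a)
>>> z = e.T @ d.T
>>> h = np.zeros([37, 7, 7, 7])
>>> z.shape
(7, 17)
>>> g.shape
(23, 7)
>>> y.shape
(7, 17)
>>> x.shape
(7, 7)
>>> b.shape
(17, 17)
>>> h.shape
(37, 7, 7, 7)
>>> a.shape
(7, 17)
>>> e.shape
(23, 7)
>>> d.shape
(17, 23)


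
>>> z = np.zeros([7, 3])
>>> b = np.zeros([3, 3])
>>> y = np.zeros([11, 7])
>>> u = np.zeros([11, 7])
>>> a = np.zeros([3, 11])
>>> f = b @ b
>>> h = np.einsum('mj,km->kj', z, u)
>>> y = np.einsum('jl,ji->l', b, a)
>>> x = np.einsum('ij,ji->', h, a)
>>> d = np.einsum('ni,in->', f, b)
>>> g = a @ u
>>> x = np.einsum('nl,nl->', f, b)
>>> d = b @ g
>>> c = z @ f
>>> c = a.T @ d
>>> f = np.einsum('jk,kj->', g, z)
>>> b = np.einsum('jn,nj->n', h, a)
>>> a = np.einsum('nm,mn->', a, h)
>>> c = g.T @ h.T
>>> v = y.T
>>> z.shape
(7, 3)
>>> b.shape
(3,)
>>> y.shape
(3,)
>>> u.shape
(11, 7)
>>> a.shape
()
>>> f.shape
()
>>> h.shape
(11, 3)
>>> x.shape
()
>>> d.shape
(3, 7)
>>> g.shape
(3, 7)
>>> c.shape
(7, 11)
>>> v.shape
(3,)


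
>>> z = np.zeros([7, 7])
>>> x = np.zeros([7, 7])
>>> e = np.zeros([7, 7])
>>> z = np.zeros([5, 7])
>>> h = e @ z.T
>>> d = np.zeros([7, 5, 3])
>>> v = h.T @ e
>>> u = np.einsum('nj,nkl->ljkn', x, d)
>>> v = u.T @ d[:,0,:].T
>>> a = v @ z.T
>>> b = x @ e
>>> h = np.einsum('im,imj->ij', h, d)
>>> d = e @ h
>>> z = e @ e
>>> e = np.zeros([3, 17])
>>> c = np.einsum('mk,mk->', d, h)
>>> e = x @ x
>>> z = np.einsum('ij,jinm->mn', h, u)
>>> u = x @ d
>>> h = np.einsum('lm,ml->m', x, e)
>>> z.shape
(7, 5)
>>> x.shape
(7, 7)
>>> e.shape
(7, 7)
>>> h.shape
(7,)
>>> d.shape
(7, 3)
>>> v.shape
(7, 5, 7, 7)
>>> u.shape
(7, 3)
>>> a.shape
(7, 5, 7, 5)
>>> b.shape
(7, 7)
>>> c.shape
()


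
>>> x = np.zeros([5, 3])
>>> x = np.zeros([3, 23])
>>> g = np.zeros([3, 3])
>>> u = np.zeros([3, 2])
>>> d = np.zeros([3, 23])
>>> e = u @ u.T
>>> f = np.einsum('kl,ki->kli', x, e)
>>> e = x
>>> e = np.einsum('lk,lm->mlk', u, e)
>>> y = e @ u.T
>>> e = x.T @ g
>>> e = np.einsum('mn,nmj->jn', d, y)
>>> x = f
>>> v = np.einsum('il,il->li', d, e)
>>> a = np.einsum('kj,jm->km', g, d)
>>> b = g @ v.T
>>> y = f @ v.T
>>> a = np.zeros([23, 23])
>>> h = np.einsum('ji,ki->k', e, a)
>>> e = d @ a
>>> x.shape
(3, 23, 3)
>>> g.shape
(3, 3)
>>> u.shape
(3, 2)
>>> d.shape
(3, 23)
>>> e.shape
(3, 23)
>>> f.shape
(3, 23, 3)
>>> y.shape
(3, 23, 23)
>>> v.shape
(23, 3)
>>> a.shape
(23, 23)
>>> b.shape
(3, 23)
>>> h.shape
(23,)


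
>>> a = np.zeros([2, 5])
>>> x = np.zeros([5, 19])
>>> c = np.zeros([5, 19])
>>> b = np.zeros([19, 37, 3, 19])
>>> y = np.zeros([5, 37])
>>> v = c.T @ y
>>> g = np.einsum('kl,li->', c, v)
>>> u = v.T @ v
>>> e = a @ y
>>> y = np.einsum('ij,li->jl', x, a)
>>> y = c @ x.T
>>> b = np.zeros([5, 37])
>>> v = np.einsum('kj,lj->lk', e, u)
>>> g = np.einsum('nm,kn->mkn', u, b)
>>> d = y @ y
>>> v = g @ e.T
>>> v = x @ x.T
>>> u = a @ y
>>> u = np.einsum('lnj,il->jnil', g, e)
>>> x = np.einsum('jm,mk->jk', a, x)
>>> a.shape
(2, 5)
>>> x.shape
(2, 19)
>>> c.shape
(5, 19)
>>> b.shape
(5, 37)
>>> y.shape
(5, 5)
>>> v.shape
(5, 5)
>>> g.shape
(37, 5, 37)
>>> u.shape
(37, 5, 2, 37)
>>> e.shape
(2, 37)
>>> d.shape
(5, 5)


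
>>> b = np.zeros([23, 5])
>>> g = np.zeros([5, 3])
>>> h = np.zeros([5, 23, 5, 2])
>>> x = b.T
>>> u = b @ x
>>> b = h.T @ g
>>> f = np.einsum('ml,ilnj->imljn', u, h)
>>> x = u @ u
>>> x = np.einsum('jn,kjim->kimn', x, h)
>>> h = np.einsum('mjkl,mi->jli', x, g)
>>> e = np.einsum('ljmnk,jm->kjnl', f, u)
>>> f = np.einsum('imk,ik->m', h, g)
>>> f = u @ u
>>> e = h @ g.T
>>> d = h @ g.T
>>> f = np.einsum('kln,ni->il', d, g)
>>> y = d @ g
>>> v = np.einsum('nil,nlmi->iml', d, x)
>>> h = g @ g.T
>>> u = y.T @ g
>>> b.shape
(2, 5, 23, 3)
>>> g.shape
(5, 3)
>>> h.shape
(5, 5)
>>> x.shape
(5, 5, 2, 23)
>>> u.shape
(3, 23, 3)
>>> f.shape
(3, 23)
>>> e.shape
(5, 23, 5)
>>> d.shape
(5, 23, 5)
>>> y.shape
(5, 23, 3)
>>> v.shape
(23, 2, 5)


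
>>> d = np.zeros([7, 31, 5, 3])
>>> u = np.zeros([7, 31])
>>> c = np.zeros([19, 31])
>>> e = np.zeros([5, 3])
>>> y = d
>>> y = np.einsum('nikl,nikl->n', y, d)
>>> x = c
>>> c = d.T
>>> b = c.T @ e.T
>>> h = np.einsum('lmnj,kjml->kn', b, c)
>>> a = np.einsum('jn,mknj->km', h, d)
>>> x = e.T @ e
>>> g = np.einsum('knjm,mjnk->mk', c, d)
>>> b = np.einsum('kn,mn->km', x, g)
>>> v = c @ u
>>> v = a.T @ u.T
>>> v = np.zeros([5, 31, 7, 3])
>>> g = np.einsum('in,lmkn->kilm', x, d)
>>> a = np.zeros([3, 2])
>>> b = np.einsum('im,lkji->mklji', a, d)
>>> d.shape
(7, 31, 5, 3)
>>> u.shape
(7, 31)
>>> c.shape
(3, 5, 31, 7)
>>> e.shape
(5, 3)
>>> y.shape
(7,)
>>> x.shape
(3, 3)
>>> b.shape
(2, 31, 7, 5, 3)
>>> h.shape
(3, 5)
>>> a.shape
(3, 2)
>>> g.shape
(5, 3, 7, 31)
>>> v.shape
(5, 31, 7, 3)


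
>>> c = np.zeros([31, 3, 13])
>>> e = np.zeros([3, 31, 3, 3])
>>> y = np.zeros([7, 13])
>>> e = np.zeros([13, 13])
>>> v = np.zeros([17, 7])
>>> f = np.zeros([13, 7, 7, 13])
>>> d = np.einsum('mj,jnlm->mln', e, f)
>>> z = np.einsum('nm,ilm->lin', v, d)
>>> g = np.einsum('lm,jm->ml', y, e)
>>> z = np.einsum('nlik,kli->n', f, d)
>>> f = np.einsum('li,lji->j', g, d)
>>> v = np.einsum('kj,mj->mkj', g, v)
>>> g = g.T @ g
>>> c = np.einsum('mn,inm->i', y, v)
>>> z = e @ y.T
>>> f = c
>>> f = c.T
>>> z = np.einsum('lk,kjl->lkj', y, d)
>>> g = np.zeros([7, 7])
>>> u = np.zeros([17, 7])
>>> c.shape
(17,)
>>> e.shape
(13, 13)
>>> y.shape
(7, 13)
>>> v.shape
(17, 13, 7)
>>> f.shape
(17,)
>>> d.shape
(13, 7, 7)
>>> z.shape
(7, 13, 7)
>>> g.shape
(7, 7)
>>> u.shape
(17, 7)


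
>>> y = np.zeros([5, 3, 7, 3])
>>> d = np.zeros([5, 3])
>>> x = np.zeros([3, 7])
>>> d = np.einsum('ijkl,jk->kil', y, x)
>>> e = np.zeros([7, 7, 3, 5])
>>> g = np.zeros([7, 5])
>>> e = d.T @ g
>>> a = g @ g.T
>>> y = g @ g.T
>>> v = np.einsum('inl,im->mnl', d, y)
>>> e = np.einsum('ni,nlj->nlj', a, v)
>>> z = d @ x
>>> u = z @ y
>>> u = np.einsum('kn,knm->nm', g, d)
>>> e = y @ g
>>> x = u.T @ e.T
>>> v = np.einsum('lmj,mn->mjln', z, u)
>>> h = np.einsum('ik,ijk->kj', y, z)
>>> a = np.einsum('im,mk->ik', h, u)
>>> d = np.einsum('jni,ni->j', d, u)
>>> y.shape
(7, 7)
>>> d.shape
(7,)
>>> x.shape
(3, 7)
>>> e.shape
(7, 5)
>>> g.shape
(7, 5)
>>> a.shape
(7, 3)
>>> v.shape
(5, 7, 7, 3)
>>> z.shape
(7, 5, 7)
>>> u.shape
(5, 3)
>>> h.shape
(7, 5)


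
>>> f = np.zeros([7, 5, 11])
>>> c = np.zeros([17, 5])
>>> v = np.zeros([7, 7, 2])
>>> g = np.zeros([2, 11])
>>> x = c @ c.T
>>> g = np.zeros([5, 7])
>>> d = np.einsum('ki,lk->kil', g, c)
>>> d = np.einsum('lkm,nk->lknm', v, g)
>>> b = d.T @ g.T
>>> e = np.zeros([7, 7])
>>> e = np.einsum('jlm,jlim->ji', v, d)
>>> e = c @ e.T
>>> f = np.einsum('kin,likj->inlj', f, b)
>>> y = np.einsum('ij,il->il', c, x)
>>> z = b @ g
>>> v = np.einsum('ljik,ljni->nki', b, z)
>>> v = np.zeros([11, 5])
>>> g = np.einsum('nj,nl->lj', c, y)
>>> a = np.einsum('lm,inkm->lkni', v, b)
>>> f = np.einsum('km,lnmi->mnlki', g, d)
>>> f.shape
(5, 7, 7, 17, 2)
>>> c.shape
(17, 5)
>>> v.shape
(11, 5)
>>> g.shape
(17, 5)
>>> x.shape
(17, 17)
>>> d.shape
(7, 7, 5, 2)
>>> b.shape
(2, 5, 7, 5)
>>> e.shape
(17, 7)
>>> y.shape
(17, 17)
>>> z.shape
(2, 5, 7, 7)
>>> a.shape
(11, 7, 5, 2)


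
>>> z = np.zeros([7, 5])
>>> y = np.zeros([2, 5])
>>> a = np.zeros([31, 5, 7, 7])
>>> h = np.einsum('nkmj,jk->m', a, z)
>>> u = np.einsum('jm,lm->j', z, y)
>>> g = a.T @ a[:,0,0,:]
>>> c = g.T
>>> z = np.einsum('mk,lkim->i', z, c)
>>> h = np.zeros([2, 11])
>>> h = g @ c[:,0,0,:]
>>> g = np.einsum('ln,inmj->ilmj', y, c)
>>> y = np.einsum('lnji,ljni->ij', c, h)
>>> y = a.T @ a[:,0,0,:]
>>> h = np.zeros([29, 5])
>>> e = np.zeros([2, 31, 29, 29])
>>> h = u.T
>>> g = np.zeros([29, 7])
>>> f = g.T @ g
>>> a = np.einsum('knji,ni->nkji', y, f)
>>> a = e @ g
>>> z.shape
(7,)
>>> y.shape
(7, 7, 5, 7)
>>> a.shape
(2, 31, 29, 7)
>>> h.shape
(7,)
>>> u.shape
(7,)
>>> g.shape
(29, 7)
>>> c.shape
(7, 5, 7, 7)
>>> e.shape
(2, 31, 29, 29)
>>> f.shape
(7, 7)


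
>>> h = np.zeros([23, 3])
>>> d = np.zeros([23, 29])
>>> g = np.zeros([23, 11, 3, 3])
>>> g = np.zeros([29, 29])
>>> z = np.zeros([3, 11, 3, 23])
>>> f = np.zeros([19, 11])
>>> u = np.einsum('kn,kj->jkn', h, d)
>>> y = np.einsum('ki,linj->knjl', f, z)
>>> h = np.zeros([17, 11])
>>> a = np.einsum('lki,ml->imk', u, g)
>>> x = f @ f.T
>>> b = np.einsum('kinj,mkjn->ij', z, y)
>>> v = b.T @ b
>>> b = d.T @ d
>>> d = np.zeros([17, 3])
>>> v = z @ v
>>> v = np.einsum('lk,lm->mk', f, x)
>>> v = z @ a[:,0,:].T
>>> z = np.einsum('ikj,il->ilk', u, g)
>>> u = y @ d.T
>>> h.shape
(17, 11)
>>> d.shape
(17, 3)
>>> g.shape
(29, 29)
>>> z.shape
(29, 29, 23)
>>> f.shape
(19, 11)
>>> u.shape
(19, 3, 23, 17)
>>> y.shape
(19, 3, 23, 3)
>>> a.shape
(3, 29, 23)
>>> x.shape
(19, 19)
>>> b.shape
(29, 29)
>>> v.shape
(3, 11, 3, 3)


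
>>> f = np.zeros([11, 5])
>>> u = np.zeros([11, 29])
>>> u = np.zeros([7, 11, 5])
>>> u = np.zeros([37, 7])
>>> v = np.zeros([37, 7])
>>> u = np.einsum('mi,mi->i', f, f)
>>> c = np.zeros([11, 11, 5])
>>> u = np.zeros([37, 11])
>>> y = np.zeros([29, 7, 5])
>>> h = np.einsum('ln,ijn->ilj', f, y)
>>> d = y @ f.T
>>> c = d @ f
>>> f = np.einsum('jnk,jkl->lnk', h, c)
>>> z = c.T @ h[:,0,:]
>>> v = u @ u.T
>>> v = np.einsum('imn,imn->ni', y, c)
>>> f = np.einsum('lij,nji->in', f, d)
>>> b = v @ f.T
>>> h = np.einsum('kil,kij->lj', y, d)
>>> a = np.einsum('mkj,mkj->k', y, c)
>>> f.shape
(11, 29)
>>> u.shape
(37, 11)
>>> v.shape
(5, 29)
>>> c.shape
(29, 7, 5)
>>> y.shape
(29, 7, 5)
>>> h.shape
(5, 11)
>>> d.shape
(29, 7, 11)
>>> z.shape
(5, 7, 7)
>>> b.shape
(5, 11)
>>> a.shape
(7,)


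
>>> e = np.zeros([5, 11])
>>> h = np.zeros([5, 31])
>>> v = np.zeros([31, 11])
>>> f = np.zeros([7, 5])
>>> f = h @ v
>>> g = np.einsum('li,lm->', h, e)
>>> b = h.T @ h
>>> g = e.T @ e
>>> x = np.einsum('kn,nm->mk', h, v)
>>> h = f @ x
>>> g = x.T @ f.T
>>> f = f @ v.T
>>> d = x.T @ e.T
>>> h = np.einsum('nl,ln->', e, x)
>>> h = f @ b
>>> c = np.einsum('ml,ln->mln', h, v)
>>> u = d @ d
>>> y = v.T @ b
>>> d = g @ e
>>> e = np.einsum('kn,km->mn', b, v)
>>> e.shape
(11, 31)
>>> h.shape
(5, 31)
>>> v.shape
(31, 11)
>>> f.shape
(5, 31)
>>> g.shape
(5, 5)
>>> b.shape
(31, 31)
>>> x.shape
(11, 5)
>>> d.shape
(5, 11)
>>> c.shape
(5, 31, 11)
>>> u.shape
(5, 5)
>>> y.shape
(11, 31)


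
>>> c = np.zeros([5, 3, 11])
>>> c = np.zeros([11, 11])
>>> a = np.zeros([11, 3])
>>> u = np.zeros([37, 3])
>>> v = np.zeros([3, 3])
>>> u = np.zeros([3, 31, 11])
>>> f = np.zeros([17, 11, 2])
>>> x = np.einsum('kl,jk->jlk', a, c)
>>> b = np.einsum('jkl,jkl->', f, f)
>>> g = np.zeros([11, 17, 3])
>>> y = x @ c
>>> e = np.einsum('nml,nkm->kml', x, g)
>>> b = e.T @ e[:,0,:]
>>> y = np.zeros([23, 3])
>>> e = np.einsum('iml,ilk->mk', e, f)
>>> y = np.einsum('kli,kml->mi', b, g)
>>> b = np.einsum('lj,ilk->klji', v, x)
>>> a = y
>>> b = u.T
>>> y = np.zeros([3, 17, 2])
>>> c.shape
(11, 11)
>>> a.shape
(17, 11)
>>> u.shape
(3, 31, 11)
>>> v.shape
(3, 3)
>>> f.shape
(17, 11, 2)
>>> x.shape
(11, 3, 11)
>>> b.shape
(11, 31, 3)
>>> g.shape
(11, 17, 3)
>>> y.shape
(3, 17, 2)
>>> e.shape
(3, 2)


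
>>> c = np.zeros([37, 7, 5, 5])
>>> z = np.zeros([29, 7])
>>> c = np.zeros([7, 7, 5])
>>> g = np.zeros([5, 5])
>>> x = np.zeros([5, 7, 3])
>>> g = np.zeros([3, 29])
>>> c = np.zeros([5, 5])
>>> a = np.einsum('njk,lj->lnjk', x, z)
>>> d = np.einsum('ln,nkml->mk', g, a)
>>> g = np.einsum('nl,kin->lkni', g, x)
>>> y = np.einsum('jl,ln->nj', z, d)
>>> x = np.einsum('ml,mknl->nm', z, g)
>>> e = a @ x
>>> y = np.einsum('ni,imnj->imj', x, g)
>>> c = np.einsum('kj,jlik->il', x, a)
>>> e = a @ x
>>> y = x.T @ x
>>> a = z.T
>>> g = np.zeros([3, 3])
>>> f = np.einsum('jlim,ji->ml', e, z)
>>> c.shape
(7, 5)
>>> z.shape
(29, 7)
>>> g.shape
(3, 3)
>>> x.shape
(3, 29)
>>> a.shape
(7, 29)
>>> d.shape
(7, 5)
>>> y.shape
(29, 29)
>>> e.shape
(29, 5, 7, 29)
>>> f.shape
(29, 5)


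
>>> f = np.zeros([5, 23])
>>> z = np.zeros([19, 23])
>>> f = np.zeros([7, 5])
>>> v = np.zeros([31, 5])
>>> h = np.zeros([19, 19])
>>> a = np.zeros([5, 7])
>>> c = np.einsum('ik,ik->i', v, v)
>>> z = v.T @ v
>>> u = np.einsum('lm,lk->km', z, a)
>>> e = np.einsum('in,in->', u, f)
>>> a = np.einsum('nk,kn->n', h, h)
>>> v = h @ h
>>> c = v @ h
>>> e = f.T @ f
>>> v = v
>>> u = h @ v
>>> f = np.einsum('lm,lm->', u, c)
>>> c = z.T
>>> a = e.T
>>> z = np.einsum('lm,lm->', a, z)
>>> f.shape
()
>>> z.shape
()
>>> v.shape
(19, 19)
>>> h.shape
(19, 19)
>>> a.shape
(5, 5)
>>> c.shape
(5, 5)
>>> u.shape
(19, 19)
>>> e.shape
(5, 5)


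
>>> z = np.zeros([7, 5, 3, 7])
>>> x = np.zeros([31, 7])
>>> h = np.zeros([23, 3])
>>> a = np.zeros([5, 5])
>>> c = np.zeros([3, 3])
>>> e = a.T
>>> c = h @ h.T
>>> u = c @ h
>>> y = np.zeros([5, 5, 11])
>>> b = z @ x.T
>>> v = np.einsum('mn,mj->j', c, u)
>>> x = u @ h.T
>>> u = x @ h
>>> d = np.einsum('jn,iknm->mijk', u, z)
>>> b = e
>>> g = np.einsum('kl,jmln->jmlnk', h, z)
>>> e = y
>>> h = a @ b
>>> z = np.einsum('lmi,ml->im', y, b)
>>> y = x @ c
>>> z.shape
(11, 5)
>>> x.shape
(23, 23)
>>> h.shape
(5, 5)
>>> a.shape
(5, 5)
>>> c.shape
(23, 23)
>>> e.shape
(5, 5, 11)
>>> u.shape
(23, 3)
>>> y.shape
(23, 23)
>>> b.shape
(5, 5)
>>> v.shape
(3,)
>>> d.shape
(7, 7, 23, 5)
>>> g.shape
(7, 5, 3, 7, 23)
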